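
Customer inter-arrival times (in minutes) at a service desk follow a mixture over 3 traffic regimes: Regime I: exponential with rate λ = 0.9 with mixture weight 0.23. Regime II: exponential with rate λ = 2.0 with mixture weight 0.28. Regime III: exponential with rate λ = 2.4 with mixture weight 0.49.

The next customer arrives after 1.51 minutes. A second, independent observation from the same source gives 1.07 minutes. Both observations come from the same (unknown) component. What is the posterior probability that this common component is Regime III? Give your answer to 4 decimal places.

0.1895

The responsibility of component k is w_k f_k(x) divided by Σ_j w_j f_j(x).
Since both observations come from the same component, the likelihood for component k is f_k(x₁)·f_k(x₂).
  f_I = [0.231226] × [0.343571] = 0.0794426
  f_II = [0.0976024] × [0.23531] = 0.0229668
  f_III = [0.0640218] × [0.184053] = 0.0117834
Multiply by the mixture weights:
  w_I·f_I = 0.23 × 0.0794426 = 0.0182718
  w_II·f_II = 0.28 × 0.0229668 = 0.0064307
  w_III·f_III = 0.49 × 0.0117834 = 0.00577387
Denominator: 0.0182718 + 0.0064307 + 0.00577387 = 0.0304764
P(Regime III | x₁, x₂) ≈ 0.1895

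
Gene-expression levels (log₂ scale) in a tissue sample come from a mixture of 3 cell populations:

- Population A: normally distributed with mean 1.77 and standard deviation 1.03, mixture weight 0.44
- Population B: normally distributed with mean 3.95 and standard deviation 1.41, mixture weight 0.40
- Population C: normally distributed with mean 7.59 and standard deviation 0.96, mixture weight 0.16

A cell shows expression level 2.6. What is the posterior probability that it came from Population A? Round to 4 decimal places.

0.6325

Apply Bayes' rule: the posterior for each component is proportional to its prior times its likelihood at x.
Component likelihoods at x = 2.6:
  L_A = (1/(1.03·√(2π)))·exp(−(2.6−1.77)²/(2·1.03²)) = 0.387323·exp(-0.32468) = 0.279942
  L_B = (1/(1.41·√(2π)))·exp(−(2.6−3.95)²/(2·1.41²)) = 0.282938·exp(-0.45835) = 0.178909
  L_C = (1/(0.96·√(2π)))·exp(−(2.6−7.59)²/(2·0.96²)) = 0.415565·exp(-13.50917) = 5.64523e-07
Weight by the priors:
  w_A·L_A = 0.44 × 0.279942 = 0.123174
  w_B·L_B = 0.40 × 0.178909 = 0.0715634
  w_C·L_C = 0.16 × 5.64523e-07 = 9.03236e-08
Sum: 0.123174 + 0.0715634 + 9.03236e-08 = 0.194738
P(Population A | the observation) ≈ 0.6325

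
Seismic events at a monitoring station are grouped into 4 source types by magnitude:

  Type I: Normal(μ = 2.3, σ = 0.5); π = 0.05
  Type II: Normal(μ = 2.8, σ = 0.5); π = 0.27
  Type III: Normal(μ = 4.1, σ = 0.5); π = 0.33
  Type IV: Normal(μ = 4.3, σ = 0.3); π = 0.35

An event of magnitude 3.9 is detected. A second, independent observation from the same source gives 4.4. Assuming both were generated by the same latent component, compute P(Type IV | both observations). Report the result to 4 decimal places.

Posterior ∝ prior × likelihood, so P(k | x) ∝ π_k f_k(x); normalise over all components.
Since both observations come from the same component, the likelihood for component k is f_k(x₁)·f_k(x₂).
  L_I = [(1/(0.5·√(2π)))·exp(−(3.9−2.3)²/(2·0.5²)) = 0.797885·exp(-5.12000) = 0.00476818] × [0.000117886] = 5.62102e-07
  L_II = [(1/(0.5·√(2π)))·exp(−(3.9−2.8)²/(2·0.5²)) = 0.797885·exp(-2.42000) = 0.0709492] × [0.00476818] = 0.000338298
  L_III = [(1/(0.5·√(2π)))·exp(−(3.9−4.1)²/(2·0.5²)) = 0.797885·exp(-0.08000) = 0.73654] × [0.666449] = 0.490867
  L_IV = [(1/(0.3·√(2π)))·exp(−(3.9−4.3)²/(2·0.3²)) = 1.329808·exp(-0.88889) = 0.5467] × [1.25794] = 0.687718
Weight by the priors:
  π_I·L_I = 0.05 × 5.62102e-07 = 2.81051e-08
  π_II·L_II = 0.27 × 0.000338298 = 9.13405e-05
  π_III·L_III = 0.33 × 0.490867 = 0.161986
  π_IV·L_IV = 0.35 × 0.687718 = 0.240701
Denominator: 2.81051e-08 + 9.13405e-05 + 0.161986 + 0.240701 = 0.402779
P(Type IV | x) = 0.240701 / 0.402779 ≈ 0.5976

0.5976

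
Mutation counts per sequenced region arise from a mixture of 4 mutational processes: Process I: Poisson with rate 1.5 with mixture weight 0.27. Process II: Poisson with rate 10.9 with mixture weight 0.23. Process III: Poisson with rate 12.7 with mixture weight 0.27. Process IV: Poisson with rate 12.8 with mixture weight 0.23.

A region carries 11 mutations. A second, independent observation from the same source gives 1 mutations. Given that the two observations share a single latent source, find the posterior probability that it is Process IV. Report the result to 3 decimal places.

0.113

Apply Bayes' rule: the posterior for each component is proportional to its prior times its likelihood at x.
Since both observations come from the same component, the likelihood for component k is f_k(x₁)·f_k(x₂).
  p_I = [e^(−1.5)·1.5^11/11! = 4.83511e-07] × [0.334695] = 1.61829e-07
  p_II = [e^(−10.9)·10.9^11/11! = 0.119323] × [0.000201195] = 2.40073e-05
  p_III = [e^(−12.7)·12.7^11/11! = 0.105961] × [3.87493e-05] = 4.10591e-06
  p_IV = [e^(−12.8)·12.8^11/11! = 0.104516] × [3.53379e-05] = 3.69339e-06
Multiply by the mixture weights:
  π_I·p_I = 0.27 × 1.61829e-07 = 4.36938e-08
  π_II·p_II = 0.23 × 2.40073e-05 = 5.52167e-06
  π_III·p_III = 0.27 × 4.10591e-06 = 1.10859e-06
  π_IV·p_IV = 0.23 × 3.69339e-06 = 8.4948e-07
Evidence: 4.36938e-08 + 5.52167e-06 + 1.10859e-06 + 8.4948e-07 = 7.52344e-06
So the posterior for Process IV is 8.4948e-07 / 7.52344e-06 ≈ 0.113.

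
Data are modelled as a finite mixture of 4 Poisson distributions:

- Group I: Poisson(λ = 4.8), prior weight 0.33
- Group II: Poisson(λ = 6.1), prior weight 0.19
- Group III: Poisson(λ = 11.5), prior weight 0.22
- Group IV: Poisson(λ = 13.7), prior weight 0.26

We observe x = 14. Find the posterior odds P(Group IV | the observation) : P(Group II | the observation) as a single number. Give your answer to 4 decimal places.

Since P(k|x) ∝ π_k f_k(x), the posterior odds are π_i f_i(x) / (π_j f_j(x)).
Component likelihoods at x = 14:
  L_I = e^(−4.8)·4.8^14/14! = 0.000325353
  L_II = e^(−6.1)·6.1^14/14! = 0.00254105
  L_III = e^(−11.5)·11.5^14/14! = 0.0822195
  L_IV = e^(−13.7)·13.7^14/14! = 0.105644
Posterior odds = (π_IV·L_IV) / (π_II·L_II) = (0.26·0.105644) / (0.19·0.00254105) = 0.0274675 / 0.000482799 ≈ 56.8921

56.8921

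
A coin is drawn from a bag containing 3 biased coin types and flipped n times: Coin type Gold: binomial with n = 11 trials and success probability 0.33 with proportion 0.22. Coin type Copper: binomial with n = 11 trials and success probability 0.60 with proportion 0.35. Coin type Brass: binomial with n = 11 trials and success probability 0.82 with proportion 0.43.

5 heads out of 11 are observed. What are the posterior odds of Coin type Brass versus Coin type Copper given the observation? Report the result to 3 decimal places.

0.049

The posterior odds equal the prior odds times the likelihood ratio: (P(Z=i)/P(Z=j))·(f_i(x)/f_j(x)).
Component likelihoods at x = 5 heads out of 11:
  L_Gold = 0.163554
  L_Copper = 0.147149
  L_Brass = 0.00582568
Odds = (0.43/0.35) × (0.00582568/0.147149) = 1.22857 × 0.0395902 ≈ 0.049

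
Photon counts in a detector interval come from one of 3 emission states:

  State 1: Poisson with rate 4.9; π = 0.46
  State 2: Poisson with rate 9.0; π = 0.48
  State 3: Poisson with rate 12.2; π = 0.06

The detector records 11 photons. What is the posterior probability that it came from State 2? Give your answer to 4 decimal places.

P(component k | x) = w_k·f_k(x) / marginal(x), where marginal(x) = Σ_j w_j·f_j(x).
Poisson probabilities:
  p_1 = 0.00729387
  p_2 = 0.0970201
  p_3 = 0.112308
Prior × likelihood for each component:
  w_1·p_1 = 0.46 × 0.00729387 = 0.00335518
  w_2·p_2 = 0.48 × 0.0970201 = 0.0465696
  w_3·p_3 = 0.06 × 0.112308 = 0.00673847
Normaliser: 0.00335518 + 0.0465696 + 0.00673847 = 0.0566633
Responsibility of State 2: 0.0465696 / 0.0566633 ≈ 0.8219

0.8219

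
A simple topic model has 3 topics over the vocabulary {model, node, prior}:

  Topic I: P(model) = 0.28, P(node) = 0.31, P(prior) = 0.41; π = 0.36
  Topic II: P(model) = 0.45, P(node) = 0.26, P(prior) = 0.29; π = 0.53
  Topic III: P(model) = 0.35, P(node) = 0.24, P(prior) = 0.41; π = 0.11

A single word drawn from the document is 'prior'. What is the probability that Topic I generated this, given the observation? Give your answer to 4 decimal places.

0.4261

Posterior ∝ prior × likelihood, so P(k | x) ∝ w_k f_k(x); normalise over all components.
Evaluate each component's likelihood at the observed value:
  L_I = 0.41
  L_II = 0.29
  L_III = 0.41
Weight by the priors:
  w_I·L_I = 0.36 × 0.41 = 0.1476
  w_II·L_II = 0.53 × 0.29 = 0.1537
  w_III·L_III = 0.11 × 0.41 = 0.0451
Sum: 0.1476 + 0.1537 + 0.0451 = 0.3464
P(Topic I | x) ≈ 0.4261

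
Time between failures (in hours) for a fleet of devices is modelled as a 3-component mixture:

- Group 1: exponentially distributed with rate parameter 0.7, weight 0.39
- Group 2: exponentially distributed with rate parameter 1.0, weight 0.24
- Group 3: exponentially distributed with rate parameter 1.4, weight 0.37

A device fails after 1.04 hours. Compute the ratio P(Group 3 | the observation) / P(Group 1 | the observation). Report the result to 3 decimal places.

Since P(k|x) ∝ π_k f_k(x), the posterior odds are π_i f_i(x) / (π_j f_j(x)).
Component likelihoods at x = 1.04 hours:
  L_1 = 0.7·e^(−0.7·1.04) = 0.7·e^(−0.7280) = 0.338012
  L_2 = 1.0·e^(−1.0·1.04) = 1.0·e^(−1.0400) = 0.353455
  L_3 = 1.4·e^(−1.4·1.04) = 1.4·e^(−1.4560) = 0.326434
0.120781 / 0.131825 ≈ 0.916

0.916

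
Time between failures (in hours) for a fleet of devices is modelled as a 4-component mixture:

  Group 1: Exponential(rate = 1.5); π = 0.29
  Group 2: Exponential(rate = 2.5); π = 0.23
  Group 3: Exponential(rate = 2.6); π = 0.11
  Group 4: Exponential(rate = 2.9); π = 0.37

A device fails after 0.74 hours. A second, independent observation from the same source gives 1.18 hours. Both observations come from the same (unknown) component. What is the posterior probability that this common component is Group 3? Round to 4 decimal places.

0.0772

The responsibility of component k is P(Z=k) f_k(x) divided by Σ_j P(Z=j) f_j(x).
Since both observations come from the same component, the likelihood for component k is f_k(x₁)·f_k(x₂).
  L_1 = [1.5·e^(−1.5·0.74) = 1.5·e^(−1.1100) = 0.494338] × [0.255499] = 0.126303
  L_2 = [2.5·e^(−2.5·0.74) = 2.5·e^(−1.8500) = 0.393093] × [0.130849] = 0.0514359
  L_3 = [2.6·e^(−2.6·0.74) = 2.6·e^(−1.9240) = 0.379656] × [0.120937] = 0.0459144
  L_4 = [2.9·e^(−2.9·0.74) = 2.9·e^(−2.1460) = 0.339158] × [0.0946765] = 0.0321103
Multiply by the mixture weights:
  P(Z=1)·L_1 = 0.29 × 0.126303 = 0.0366279
  P(Z=2)·L_2 = 0.23 × 0.0514359 = 0.0118303
  P(Z=3)·L_3 = 0.11 × 0.0459144 = 0.00505058
  P(Z=4)·L_4 = 0.37 × 0.0321103 = 0.0118808
Evidence: 0.0366279 + 0.0118303 + 0.00505058 + 0.0118808 = 0.0653896
P(Group 3 | x) ≈ 0.0772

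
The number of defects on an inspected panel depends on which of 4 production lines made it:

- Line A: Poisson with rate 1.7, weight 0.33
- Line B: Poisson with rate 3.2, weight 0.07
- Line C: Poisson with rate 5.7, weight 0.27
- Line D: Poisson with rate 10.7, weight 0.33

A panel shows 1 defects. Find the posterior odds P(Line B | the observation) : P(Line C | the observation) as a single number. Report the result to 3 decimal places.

Since P(k|x) ∝ π_k f_k(x), the posterior odds are π_i f_i(x) / (π_j f_j(x)).
Poisson probabilities:
  p_A = 0.310562
  p_B = 0.130439
  p_C = 0.019072
  p_D = 0.000241231
Posterior odds = (π_B·p_B) / (π_C·p_C) = (0.07·0.130439) / (0.27·0.019072) = 0.00913073 / 0.00514944 ≈ 1.773

1.773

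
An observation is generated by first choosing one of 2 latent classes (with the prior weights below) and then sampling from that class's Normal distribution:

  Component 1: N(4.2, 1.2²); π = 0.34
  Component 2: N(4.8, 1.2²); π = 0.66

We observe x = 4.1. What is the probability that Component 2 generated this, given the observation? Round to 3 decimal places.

Apply Bayes' rule: the posterior for each component is proportional to its prior times its likelihood at x.
Component likelihoods at x = 4.1:
  L_1 = 0.3313
  L_2 = 0.280439
Unnormalised posteriors:
  π_1·L_1 = 0.34 × 0.3313 = 0.112642
  π_2·L_2 = 0.66 × 0.280439 = 0.18509
Marginal: 0.112642 + 0.18509 = 0.297732
So the posterior for Component 2 is 0.18509 / 0.297732 ≈ 0.622.

0.622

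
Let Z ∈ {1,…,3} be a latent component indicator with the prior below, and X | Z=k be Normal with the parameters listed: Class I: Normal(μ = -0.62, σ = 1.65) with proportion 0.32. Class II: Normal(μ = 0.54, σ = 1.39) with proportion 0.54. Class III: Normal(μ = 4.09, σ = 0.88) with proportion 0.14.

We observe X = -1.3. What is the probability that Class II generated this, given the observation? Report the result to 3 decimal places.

By Bayes' theorem, P(k | x) = π_k f_k(x) / Σ_j π_j f_j(x).
Normal densities:
  L_I = (1/(1.65·√(2π)))·exp(−(-1.3−-0.62)²/(2·1.65²)) = 0.241783·exp(-0.08492) = 0.222098
  L_II = (1/(1.39·√(2π)))·exp(−(-1.3−0.54)²/(2·1.39²)) = 0.287009·exp(-0.87615) = 0.119506
  L_III = (1/(0.88·√(2π)))·exp(−(-1.3−4.09)²/(2·0.88²)) = 0.453344·exp(-18.75781) = 3.23603e-09
Prior × likelihood for each component:
  π_I·L_I = 0.32 × 0.222098 = 0.0710714
  π_II·L_II = 0.54 × 0.119506 = 0.0645333
  π_III·L_III = 0.14 × 3.23603e-09 = 4.53045e-10
Denominator: 0.0710714 + 0.0645333 + 4.53045e-10 = 0.135605
Responsibility of Class II: 0.0645333 / 0.135605 ≈ 0.476

0.476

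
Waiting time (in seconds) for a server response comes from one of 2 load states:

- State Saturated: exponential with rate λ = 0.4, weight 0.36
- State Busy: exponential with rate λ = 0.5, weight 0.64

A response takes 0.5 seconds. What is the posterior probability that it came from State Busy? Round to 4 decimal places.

Posterior ∝ prior × likelihood, so P(k | x) ∝ w_k f_k(x); normalise over all components.
Exponential densities:
  p_Saturated = 0.4·e^(−0.4·0.5) = 0.4·e^(−0.2000) = 0.327492
  p_Busy = 0.5·e^(−0.5·0.5) = 0.5·e^(−0.2500) = 0.3894
Multiply by the mixture weights:
  w_Saturated·p_Saturated = 0.36 × 0.327492 = 0.117897
  w_Busy·p_Busy = 0.64 × 0.3894 = 0.249216
Normaliser: 0.117897 + 0.249216 = 0.367113
P(State Busy | data) = 0.249216 / 0.367113 ≈ 0.6789

0.6789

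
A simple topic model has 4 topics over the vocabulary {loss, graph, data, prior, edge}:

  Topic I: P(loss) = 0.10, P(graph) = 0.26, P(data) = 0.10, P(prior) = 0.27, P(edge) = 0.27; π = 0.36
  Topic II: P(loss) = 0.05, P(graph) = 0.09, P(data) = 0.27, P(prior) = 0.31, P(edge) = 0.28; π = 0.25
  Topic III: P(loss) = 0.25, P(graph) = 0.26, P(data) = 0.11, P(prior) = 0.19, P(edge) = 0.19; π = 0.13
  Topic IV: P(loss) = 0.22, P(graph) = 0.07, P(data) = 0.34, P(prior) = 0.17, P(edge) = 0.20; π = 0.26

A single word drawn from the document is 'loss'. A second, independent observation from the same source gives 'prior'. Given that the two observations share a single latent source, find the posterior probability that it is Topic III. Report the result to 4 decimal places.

Apply Bayes' rule: the posterior for each component is proportional to its prior times its likelihood at x.
Since both observations come from the same component, the likelihood for component k is f_k(x₁)·f_k(x₂).
  p_I = [0.1] × [0.27] = 0.027
  p_II = [0.05] × [0.31] = 0.0155
  p_III = [0.25] × [0.19] = 0.0475
  p_IV = [0.22] × [0.17] = 0.0374
Unnormalised posteriors:
  P(Z=I)·p_I = 0.36 × 0.027 = 0.00972
  P(Z=II)·p_II = 0.25 × 0.0155 = 0.003875
  P(Z=III)·p_III = 0.13 × 0.0475 = 0.006175
  P(Z=IV)·p_IV = 0.26 × 0.0374 = 0.009724
Marginal: 0.00972 + 0.003875 + 0.006175 + 0.009724 = 0.029494
P(Topic III | x₁,x₂) = 0.006175 / 0.029494 ≈ 0.2094

0.2094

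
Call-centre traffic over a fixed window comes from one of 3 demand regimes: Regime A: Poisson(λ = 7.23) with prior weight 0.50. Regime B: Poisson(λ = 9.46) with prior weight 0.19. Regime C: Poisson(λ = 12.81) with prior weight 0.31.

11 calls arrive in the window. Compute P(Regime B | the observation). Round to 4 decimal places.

P(component k | x) = π_k·f_k(x) / marginal(x), where marginal(x) = Σ_j π_j·f_j(x).
Poisson probabilities:
  p_A = 0.0512173
  p_B = 0.105979
  p_C = 0.104369
Prior × likelihood for each component:
  π_A·p_A = 0.50 × 0.0512173 = 0.0256086
  π_B·p_B = 0.19 × 0.105979 = 0.0201361
  π_C·p_C = 0.31 × 0.104369 = 0.0323545
Marginal: 0.0256086 + 0.0201361 + 0.0323545 = 0.0780992
P(Regime B | x) = 0.0201361 / 0.0780992 ≈ 0.2578

0.2578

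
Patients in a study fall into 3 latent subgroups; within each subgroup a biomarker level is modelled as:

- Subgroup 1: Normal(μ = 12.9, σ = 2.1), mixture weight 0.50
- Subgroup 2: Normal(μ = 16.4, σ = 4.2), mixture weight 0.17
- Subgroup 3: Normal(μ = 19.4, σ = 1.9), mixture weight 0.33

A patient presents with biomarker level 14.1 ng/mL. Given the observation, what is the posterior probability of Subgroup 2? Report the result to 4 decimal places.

The responsibility of component k is w_k f_k(x) divided by Σ_j w_j f_j(x).
Component likelihoods at x = 14.1 ng/mL:
  L_1 = 0.161356
  L_2 = 0.0817601
  L_3 = 0.00429041
Weight by the priors:
  w_1·L_1 = 0.50 × 0.161356 = 0.0806781
  w_2·L_2 = 0.17 × 0.0817601 = 0.0138992
  w_3·L_3 = 0.33 × 0.00429041 = 0.00141583
Evidence: 0.0806781 + 0.0138992 + 0.00141583 = 0.0959931
Responsibility of Subgroup 2: 0.0138992 / 0.0959931 ≈ 0.1448

0.1448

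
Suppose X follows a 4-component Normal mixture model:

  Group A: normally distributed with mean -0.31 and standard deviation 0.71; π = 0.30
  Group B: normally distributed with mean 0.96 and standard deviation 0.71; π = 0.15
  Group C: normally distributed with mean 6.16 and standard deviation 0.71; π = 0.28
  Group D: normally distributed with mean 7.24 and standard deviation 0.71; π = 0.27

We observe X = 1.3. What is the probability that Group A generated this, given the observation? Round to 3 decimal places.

Posterior ∝ prior × likelihood, so P(k | x) ∝ π_k f_k(x); normalise over all components.
Component likelihoods at x = 1.3:
  p_A = 0.0429609
  p_B = 0.501021
  p_C = 3.76028e-11
  p_D = 3.55475e-16
Weight by the priors:
  π_A·p_A = 0.30 × 0.0429609 = 0.0128883
  π_B·p_B = 0.15 × 0.501021 = 0.0751531
  π_C·p_C = 0.28 × 3.76028e-11 = 1.05288e-11
  π_D·p_D = 0.27 × 3.55475e-16 = 9.59783e-17
Sum: 0.0128883 + 0.0751531 + 1.05288e-11 + 9.59783e-17 = 0.0880414
P(Group A | the observation) ≈ 0.146

0.146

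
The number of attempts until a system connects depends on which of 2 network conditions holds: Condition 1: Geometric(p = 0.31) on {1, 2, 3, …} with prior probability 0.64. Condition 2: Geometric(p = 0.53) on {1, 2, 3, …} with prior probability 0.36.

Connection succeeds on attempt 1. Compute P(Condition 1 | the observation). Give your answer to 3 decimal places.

P(component k | x) = π_k·f_k(x) / marginal(x), where marginal(x) = Σ_j π_j·f_j(x).
Component likelihoods at x = 1:
  L_1 = 0.31
  L_2 = 0.53
Multiply by the mixture weights:
  π_1·L_1 = 0.64 × 0.31 = 0.1984
  π_2·L_2 = 0.36 × 0.53 = 0.1908
Evidence: 0.1984 + 0.1908 = 0.3892
So the posterior for Condition 1 is 0.1984 / 0.3892 ≈ 0.510.

0.510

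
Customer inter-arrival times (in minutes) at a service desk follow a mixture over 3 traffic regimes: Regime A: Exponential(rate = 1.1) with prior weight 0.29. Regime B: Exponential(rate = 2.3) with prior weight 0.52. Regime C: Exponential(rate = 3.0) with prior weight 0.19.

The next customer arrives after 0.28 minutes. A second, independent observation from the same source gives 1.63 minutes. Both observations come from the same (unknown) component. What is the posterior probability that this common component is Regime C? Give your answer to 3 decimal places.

0.067

Apply Bayes' rule: the posterior for each component is proportional to its prior times its likelihood at x.
Since both observations come from the same component, the likelihood for component k is f_k(x₁)·f_k(x₂).
  p_A = [1.1·e^(−1.1·0.28) = 1.1·e^(−0.3080) = 0.808407] × [0.183106] = 0.148024
  p_B = [2.3·e^(−2.3·0.28) = 2.3·e^(−0.6440) = 1.20793] × [0.0541449] = 0.0654034
  p_C = [3.0·e^(−3.0·0.28) = 3.0·e^(−0.8400) = 1.29513] × [0.0225643] = 0.0292237
Unnormalised posteriors:
  π_A·p_A = 0.29 × 0.148024 = 0.042927
  π_B·p_B = 0.52 × 0.0654034 = 0.0340097
  π_C·p_C = 0.19 × 0.0292237 = 0.0055525
Normaliser: 0.042927 + 0.0340097 + 0.0055525 = 0.0824893
P(Regime C | x₁, x₂) = 0.0055525 / 0.0824893 ≈ 0.067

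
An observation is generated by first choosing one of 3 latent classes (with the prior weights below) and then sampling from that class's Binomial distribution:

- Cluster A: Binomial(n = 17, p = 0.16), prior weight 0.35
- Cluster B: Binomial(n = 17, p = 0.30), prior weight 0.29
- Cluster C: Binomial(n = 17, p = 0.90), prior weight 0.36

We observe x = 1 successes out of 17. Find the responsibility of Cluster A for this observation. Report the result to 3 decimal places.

The responsibility of component k is π_k f_k(x) divided by Σ_j π_j f_j(x).
Evaluate each component's likelihood at the observed value:
  f_A = 0.167123
  f_B = 0.0169488
  f_C = 1.53e-15
Unnormalised posteriors:
  π_A·f_A = 0.35 × 0.167123 = 0.0584932
  π_B·f_B = 0.29 × 0.0169488 = 0.00491515
  π_C·f_C = 0.36 × 1.53e-15 = 5.508e-16
Denominator: 0.0584932 + 0.00491515 + 5.508e-16 = 0.0634084
Responsibility of Cluster A: 0.0584932 / 0.0634084 ≈ 0.922

0.922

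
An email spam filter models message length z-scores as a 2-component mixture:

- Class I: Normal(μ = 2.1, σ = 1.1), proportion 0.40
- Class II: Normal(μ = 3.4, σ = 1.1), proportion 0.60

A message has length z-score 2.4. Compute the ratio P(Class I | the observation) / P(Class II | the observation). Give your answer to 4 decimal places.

Only the two components matter; the odds are (P(Z=i) f_i(x)) / (P(Z=j) f_j(x)).
Component likelihoods at x = 2.4:
  f_I = 0.349435
  f_II = 0.239915
Odds = (0.40/0.60) × (0.349435/0.239915) = 0.666667 × 1.4565 ≈ 0.9710

0.9710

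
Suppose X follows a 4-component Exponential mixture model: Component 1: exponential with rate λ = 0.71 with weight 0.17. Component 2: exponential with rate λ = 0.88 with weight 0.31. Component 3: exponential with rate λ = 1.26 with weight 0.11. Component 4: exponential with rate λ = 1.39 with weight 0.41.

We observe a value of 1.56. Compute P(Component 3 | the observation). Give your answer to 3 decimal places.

0.100

P(component k | x) = π_k·f_k(x) / marginal(x), where marginal(x) = Σ_j π_j·f_j(x).
Exponential densities:
  f_1 = 0.234549
  f_2 = 0.222989
  f_3 = 0.17649
  f_4 = 0.158961
Weight by the priors:
  π_1·f_1 = 0.17 × 0.234549 = 0.0398733
  π_2·f_2 = 0.31 × 0.222989 = 0.0691266
  π_3·f_3 = 0.11 × 0.17649 = 0.019414
  π_4·f_4 = 0.41 × 0.158961 = 0.065174
Marginal: 0.0398733 + 0.0691266 + 0.019414 + 0.065174 = 0.193588
P(Component 3 | x) = 0.019414 / 0.193588 ≈ 0.100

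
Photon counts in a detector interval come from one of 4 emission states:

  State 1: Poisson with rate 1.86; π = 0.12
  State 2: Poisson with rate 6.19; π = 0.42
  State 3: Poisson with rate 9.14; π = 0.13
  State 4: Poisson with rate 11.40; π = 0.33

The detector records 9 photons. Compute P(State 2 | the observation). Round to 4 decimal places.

0.3866

P(component k | x) = P(Z=k)·f_k(x) / marginal(x), where marginal(x) = Σ_j P(Z=j)·f_j(x).
Component likelihoods at x = 9 photons:
  p_1 = e^(−1.86)·1.86^9/9! = 0.000114305
  p_2 = e^(−6.19)·6.19^9/9! = 0.075365
  p_3 = e^(−9.14)·9.14^9/9! = 0.131614
  p_4 = e^(−11.40)·11.40^9/9! = 0.100328
Weight by the priors:
  P(Z=1)·p_1 = 0.12 × 0.000114305 = 1.37166e-05
  P(Z=2)·p_2 = 0.42 × 0.075365 = 0.0316533
  P(Z=3)·p_3 = 0.13 × 0.131614 = 0.0171098
  P(Z=4)·p_4 = 0.33 × 0.100328 = 0.0331083
Sum: 1.37166e-05 + 0.0316533 + 0.0171098 + 0.0331083 = 0.0818852
Responsibility of State 2: 0.0316533 / 0.0818852 ≈ 0.3866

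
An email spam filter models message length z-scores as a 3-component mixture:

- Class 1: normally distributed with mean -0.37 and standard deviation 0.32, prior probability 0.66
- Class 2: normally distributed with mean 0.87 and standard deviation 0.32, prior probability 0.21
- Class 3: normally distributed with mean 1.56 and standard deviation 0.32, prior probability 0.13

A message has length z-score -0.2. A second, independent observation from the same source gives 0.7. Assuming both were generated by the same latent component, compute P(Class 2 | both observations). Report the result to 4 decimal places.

The responsibility of component k is w_k f_k(x) divided by Σ_j w_j f_j(x).
Since both observations come from the same component, the likelihood for component k is f_k(x₁)·f_k(x₂).
  p_1 = [1.08262] × [0.00465489] = 0.00503947
  p_2 = [0.00465489] × [1.08262] = 0.00503947
  p_3 = [3.36555e-07] × [0.0336806] = 1.13354e-08
Prior × likelihood for each component:
  w_1·p_1 = 0.66 × 0.00503947 = 0.00332605
  w_2·p_2 = 0.21 × 0.00503947 = 0.00105829
  w_3·p_3 = 0.13 × 1.13354e-08 = 1.4736e-09
Evidence: 0.00332605 + 0.00105829 + 1.4736e-09 = 0.00438434
P(Class 2 | x₁, x₂) = 0.00105829 / 0.00438434 ≈ 0.2414

0.2414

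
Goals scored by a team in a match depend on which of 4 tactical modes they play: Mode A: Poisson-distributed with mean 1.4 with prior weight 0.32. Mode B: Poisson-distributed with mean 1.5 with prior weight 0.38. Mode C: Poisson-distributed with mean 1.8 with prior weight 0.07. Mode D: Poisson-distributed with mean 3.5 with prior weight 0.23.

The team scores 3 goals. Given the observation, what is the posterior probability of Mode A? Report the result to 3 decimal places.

P(component k | x) = π_k·f_k(x) / marginal(x), where marginal(x) = Σ_j π_j·f_j(x).
Evaluate each component's likelihood at the observed value:
  f_A = e^(−1.4)·1.4^3/3! = 0.112777
  f_B = e^(−1.5)·1.5^3/3! = 0.125511
  f_C = e^(−1.8)·1.8^3/3! = 0.160671
  f_D = e^(−3.5)·3.5^3/3! = 0.215785
Unnormalised posteriors:
  π_A·f_A = 0.32 × 0.112777 = 0.0360886
  π_B·f_B = 0.38 × 0.125511 = 0.0476941
  π_C·f_C = 0.07 × 0.160671 = 0.0112469
  π_D·f_D = 0.23 × 0.215785 = 0.0496307
Normaliser: 0.0360886 + 0.0476941 + 0.0112469 + 0.0496307 = 0.14466
Responsibility of Mode A: 0.0360886 / 0.14466 ≈ 0.249

0.249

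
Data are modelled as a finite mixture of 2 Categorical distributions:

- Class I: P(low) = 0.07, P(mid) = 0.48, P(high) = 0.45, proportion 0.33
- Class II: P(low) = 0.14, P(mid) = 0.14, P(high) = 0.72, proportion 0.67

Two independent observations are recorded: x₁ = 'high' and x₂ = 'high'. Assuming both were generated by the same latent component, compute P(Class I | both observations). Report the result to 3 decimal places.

Posterior ∝ prior × likelihood, so P(k | x) ∝ π_k f_k(x); normalise over all components.
Since both observations come from the same component, the likelihood for component k is f_k(x₁)·f_k(x₂).
  f_I = [P(high | comp) = 0.45] × [0.45] = 0.2025
  f_II = [P(high | comp) = 0.72] × [0.72] = 0.5184
Weight by the priors:
  π_I·f_I = 0.33 × 0.2025 = 0.066825
  π_II·f_II = 0.67 × 0.5184 = 0.347328
Sum: 0.066825 + 0.347328 = 0.414153
So the posterior for Class I is 0.066825 / 0.414153 ≈ 0.161.

0.161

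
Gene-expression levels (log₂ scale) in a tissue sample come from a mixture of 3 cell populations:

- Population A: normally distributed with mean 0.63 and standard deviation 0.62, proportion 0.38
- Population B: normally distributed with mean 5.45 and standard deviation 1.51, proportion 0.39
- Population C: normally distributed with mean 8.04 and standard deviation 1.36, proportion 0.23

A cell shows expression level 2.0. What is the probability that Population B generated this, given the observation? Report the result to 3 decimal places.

Posterior ∝ prior × likelihood, so P(k | x) ∝ π_k f_k(x); normalise over all components.
Normal densities:
  f_A = 0.0560092
  f_B = 0.0194262
  f_C = 1.52879e-05
Unnormalised posteriors:
  π_A·f_A = 0.38 × 0.0560092 = 0.0212835
  π_B·f_B = 0.39 × 0.0194262 = 0.00757623
  π_C·f_C = 0.23 × 1.52879e-05 = 3.51622e-06
Evidence: 0.0212835 + 0.00757623 + 3.51622e-06 = 0.0288632
P(Population B | the observation) = 0.00757623 / 0.0288632 ≈ 0.262

0.262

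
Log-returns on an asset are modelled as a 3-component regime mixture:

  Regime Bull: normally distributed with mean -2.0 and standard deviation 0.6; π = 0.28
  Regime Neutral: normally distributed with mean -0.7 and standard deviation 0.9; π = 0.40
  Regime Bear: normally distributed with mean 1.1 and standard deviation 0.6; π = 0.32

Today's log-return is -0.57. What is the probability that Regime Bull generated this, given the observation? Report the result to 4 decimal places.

0.0570

By Bayes' theorem, P(k | x) = π_k f_k(x) / Σ_j π_j f_j(x).
Normal densities:
  f_Bull = 0.0388421
  f_Neutral = 0.438669
  f_Bear = 0.0138207
Multiply by the mixture weights:
  π_Bull·f_Bull = 0.28 × 0.0388421 = 0.0108758
  π_Neutral·f_Neutral = 0.40 × 0.438669 = 0.175468
  π_Bear·f_Bear = 0.32 × 0.0138207 = 0.00442264
Normaliser: 0.0108758 + 0.175468 + 0.00442264 = 0.190766
P(Regime Bull | -0.57) = 0.0108758 / 0.190766 ≈ 0.0570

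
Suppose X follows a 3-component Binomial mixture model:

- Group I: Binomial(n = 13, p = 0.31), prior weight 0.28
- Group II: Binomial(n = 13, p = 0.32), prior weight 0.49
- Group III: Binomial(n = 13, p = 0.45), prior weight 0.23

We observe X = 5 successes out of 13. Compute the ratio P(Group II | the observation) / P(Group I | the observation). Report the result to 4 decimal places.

1.8250

Since P(k|x) ∝ w_k f_k(x), the posterior odds are w_i f_i(x) / (w_j f_j(x)).
Binomial probabilities:
  p_I = 0.189313
  p_II = 0.197424
  p_III = 0.198858
Posterior odds = (w_II·p_II) / (w_I·p_I) = (0.49·0.197424) / (0.28·0.189313) = 0.0967377 / 0.0530076 ≈ 1.8250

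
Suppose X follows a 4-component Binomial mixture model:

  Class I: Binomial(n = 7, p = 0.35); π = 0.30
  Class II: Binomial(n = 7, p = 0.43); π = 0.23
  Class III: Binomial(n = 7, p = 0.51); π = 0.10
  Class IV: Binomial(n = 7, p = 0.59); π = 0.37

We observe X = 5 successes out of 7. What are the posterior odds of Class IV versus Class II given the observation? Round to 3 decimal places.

4.048

Posterior odds = (π_i f_i(x)) / (π_j f_j(x)); the normalising sum cancels.
Evaluate each component's likelihood at the observed value:
  p_I = 0.0466
  p_II = 0.100302
  p_III = 0.173965
  p_IV = 0.252375
0.0933789 / 0.0230695 ≈ 4.048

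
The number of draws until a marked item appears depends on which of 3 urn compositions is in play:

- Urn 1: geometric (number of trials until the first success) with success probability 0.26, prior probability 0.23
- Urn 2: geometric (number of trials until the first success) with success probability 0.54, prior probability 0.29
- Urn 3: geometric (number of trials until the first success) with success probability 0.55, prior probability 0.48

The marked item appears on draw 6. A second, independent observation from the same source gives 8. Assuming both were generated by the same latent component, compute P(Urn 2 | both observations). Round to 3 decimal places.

The responsibility of component k is π_k f_k(x) divided by Σ_j π_j f_j(x).
Since both observations come from the same component, the likelihood for component k is f_k(x₁)·f_k(x₂).
  L_1 = [0.26·(1−0.26)^5 = 0.26·0.221901 = 0.0576942] × [0.0315933] = 0.00182275
  L_2 = [0.54·(1−0.54)^5 = 0.54·0.0205963 = 0.011122] × [0.00235342] = 2.61747e-05
  L_3 = [0.55·(1−0.55)^5 = 0.55·0.0184528 = 0.010149] × [0.00205518] = 2.08581e-05
Prior × likelihood for each component:
  π_1·L_1 = 0.23 × 0.00182275 = 0.000419233
  π_2·L_2 = 0.29 × 2.61747e-05 = 7.59066e-06
  π_3·L_3 = 0.48 × 2.08581e-05 = 1.00119e-05
Evidence: 0.000419233 + 7.59066e-06 + 1.00119e-05 = 0.000436835
P(Urn 2 | x₁,x₂) = 7.59066e-06 / 0.000436835 ≈ 0.017

0.017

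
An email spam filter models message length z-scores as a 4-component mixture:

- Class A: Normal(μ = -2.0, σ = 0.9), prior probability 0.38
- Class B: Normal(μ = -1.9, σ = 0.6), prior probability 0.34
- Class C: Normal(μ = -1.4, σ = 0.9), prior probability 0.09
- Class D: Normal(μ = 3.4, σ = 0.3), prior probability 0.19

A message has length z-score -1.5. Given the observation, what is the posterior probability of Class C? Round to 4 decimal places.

The responsibility of component k is π_k f_k(x) divided by Σ_j π_j f_j(x).
Evaluate each component's likelihood at the observed value:
  L_A = (1/(0.9·√(2π)))·exp(−(-1.5−-2.0)²/(2·0.9²)) = 0.443269·exp(-0.15432) = 0.37988
  L_B = (1/(0.6·√(2π)))·exp(−(-1.5−-1.9)²/(2·0.6²)) = 0.664904·exp(-0.22222) = 0.532413
  L_C = (1/(0.9·√(2π)))·exp(−(-1.5−-1.4)²/(2·0.9²)) = 0.443269·exp(-0.00617) = 0.440541
  L_D = (1/(0.3·√(2π)))·exp(−(-1.5−3.4)²/(2·0.3²)) = 1.329808·exp(-133.38889) = 1.56218e-58
Multiply by the mixture weights:
  π_A·L_A = 0.38 × 0.37988 = 0.144355
  π_B·L_B = 0.34 × 0.532413 = 0.181021
  π_C·L_C = 0.09 × 0.440541 = 0.0396487
  π_D·L_D = 0.19 × 1.56218e-58 = 2.96814e-59
Sum: 0.144355 + 0.181021 + 0.0396487 + 2.96814e-59 = 0.365024
P(Class C | the observation) ≈ 0.1086

0.1086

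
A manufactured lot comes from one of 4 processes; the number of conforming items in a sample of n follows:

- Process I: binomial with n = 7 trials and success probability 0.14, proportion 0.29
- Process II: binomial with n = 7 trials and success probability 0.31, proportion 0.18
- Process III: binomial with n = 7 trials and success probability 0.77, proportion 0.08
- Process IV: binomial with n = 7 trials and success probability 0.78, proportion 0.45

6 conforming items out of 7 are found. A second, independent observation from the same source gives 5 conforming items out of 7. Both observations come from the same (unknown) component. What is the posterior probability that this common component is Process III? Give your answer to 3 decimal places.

By Bayes' theorem, P(k | x) = P(Z=k) f_k(x) / Σ_j P(Z=j) f_j(x).
Since both observations come from the same component, the likelihood for component k is f_k(x₁)·f_k(x₂).
  L_I = [C(7,6)·0.14^6·0.86^1 = 7·7.52954e-06·0.86 = 4.53278e-05] × [0.000835327] = 3.78635e-08
  L_II = [C(7,6)·0.31^6·0.69^1 = 7·0.000887504·0.69 = 0.00428664] × [0.0286237] = 0.0001227
  L_III = [C(7,6)·0.77^6·0.23^1 = 7·0.208422·0.23 = 0.33556] × [0.300697] = 0.100902
  L_IV = [C(7,6)·0.78^6·0.22^1 = 7·0.2252·0.22 = 0.346807] × [0.293452] = 0.101771
Prior × likelihood for each component:
  P(Z=I)·L_I = 0.29 × 3.78635e-08 = 1.09804e-08
  P(Z=II)·L_II = 0.18 × 0.0001227 = 2.20859e-05
  P(Z=III)·L_III = 0.08 × 0.100902 = 0.00807214
  P(Z=IV)·L_IV = 0.45 × 0.101771 = 0.0457972
Marginal: 1.09804e-08 + 2.20859e-05 + 0.00807214 + 0.0457972 = 0.0538914
P(Process III | x₁,x₂) = 0.00807214 / 0.0538914 ≈ 0.150

0.150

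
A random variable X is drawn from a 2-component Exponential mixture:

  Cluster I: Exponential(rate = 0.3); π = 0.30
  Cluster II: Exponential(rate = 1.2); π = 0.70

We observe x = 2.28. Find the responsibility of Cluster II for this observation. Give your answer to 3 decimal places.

P(component k | x) = π_k·f_k(x) / marginal(x), where marginal(x) = Σ_j π_j·f_j(x).
Evaluate each component's likelihood at the observed value:
  f_I = 0.3·e^(−0.3·2.28) = 0.3·e^(−0.6840) = 0.151378
  f_II = 1.2·e^(−1.2·2.28) = 1.2·e^(−2.7360) = 0.077795
Multiply by the mixture weights:
  π_I·f_I = 0.30 × 0.151378 = 0.0454135
  π_II·f_II = 0.70 × 0.077795 = 0.0544565
Normaliser: 0.0454135 + 0.0544565 = 0.09987
So the posterior for Cluster II is 0.0544565 / 0.09987 ≈ 0.545.

0.545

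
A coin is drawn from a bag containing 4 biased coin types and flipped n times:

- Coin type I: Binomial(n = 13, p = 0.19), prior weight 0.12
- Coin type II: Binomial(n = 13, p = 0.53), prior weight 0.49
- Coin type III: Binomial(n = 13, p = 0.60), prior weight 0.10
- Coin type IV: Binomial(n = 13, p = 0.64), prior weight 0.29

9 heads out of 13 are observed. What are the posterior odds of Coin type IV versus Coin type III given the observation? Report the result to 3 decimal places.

3.401

Only the two components matter; the odds are (w_i f_i(x)) / (w_j f_j(x)).
Component likelihoods at x = 9 heads out of 13:
  L_I = 9.93181e-05
  L_II = 0.115128
  L_III = 0.184462
  L_IV = 0.216339
0.0627385 / 0.0184462 ≈ 3.401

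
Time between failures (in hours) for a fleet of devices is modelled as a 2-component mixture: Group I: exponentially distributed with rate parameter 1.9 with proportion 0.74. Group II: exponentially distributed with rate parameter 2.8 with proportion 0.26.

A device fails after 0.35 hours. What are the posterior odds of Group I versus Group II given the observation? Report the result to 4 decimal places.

Only the two components matter; the odds are (P(Z=i) f_i(x)) / (P(Z=j) f_j(x)).
Component likelihoods at x = 0.35 hours:
  p_I = 0.97712
  p_II = 1.05087
0.723069 / 0.273226 ≈ 2.6464

2.6464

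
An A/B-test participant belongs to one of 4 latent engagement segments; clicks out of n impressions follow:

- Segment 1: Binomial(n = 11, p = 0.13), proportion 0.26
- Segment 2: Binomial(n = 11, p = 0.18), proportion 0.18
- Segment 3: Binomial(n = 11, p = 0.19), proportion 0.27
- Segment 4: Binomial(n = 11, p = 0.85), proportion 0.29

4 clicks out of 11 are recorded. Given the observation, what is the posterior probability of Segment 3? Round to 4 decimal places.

By Bayes' theorem, P(k | x) = P(Z=k) f_k(x) / Σ_j P(Z=j) f_j(x).
Component likelihoods at x = 4 clicks out of 11:
  L_1 = 0.0355568
  L_2 = 0.0863577
  L_3 = 0.0983838
  L_4 = 0.000294326
Weight by the priors:
  P(Z=1)·L_1 = 0.26 × 0.0355568 = 0.00924476
  P(Z=2)·L_2 = 0.18 × 0.0863577 = 0.0155444
  P(Z=3)·L_3 = 0.27 × 0.0983838 = 0.0265636
  P(Z=4)·L_4 = 0.29 × 0.000294326 = 8.53545e-05
Marginal: 0.00924476 + 0.0155444 + 0.0265636 + 8.53545e-05 = 0.0514381
So the posterior for Segment 3 is 0.0265636 / 0.0514381 ≈ 0.5164.

0.5164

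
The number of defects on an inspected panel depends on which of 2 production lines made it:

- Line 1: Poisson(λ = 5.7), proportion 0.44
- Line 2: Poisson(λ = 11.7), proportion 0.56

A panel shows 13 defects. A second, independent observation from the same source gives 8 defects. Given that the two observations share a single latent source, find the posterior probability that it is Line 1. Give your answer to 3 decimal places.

Apply Bayes' rule: the posterior for each component is proportional to its prior times its likelihood at x.
Since both observations come from the same component, the likelihood for component k is f_k(x₁)·f_k(x₂).
  f_1 = [e^(−5.7)·5.7^13/13! = 0.00360259] × [0.0924698] = 0.00033313
  f_2 = [e^(−11.7)·11.7^13/13! = 0.102539] × [0.0722306] = 0.00740647
Weight by the priors:
  π_1·f_1 = 0.44 × 0.00033313 = 0.000146577
  π_2·f_2 = 0.56 × 0.00740647 = 0.00414762
Evidence: 0.000146577 + 0.00414762 = 0.0042942
P(Line 1 | x) = 0.000146577 / 0.0042942 ≈ 0.034

0.034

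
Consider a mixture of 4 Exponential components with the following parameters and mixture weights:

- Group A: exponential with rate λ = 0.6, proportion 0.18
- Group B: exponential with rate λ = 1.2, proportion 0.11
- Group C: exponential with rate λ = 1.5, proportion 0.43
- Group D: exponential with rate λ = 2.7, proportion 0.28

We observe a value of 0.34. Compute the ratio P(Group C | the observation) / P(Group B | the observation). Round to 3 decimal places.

Since P(k|x) ∝ π_k f_k(x), the posterior odds are π_i f_i(x) / (π_j f_j(x)).
Exponential densities:
  f_A = 0.6·e^(−0.6·0.34) = 0.6·e^(−0.2040) = 0.489277
  f_B = 1.2·e^(−1.2·0.34) = 1.2·e^(−0.4080) = 0.797975
  f_C = 1.5·e^(−1.5·0.34) = 1.5·e^(−0.5100) = 0.900743
  f_D = 2.7·e^(−2.7·0.34) = 2.7·e^(−0.9180) = 1.07816
0.38732 / 0.0877772 ≈ 4.413

4.413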